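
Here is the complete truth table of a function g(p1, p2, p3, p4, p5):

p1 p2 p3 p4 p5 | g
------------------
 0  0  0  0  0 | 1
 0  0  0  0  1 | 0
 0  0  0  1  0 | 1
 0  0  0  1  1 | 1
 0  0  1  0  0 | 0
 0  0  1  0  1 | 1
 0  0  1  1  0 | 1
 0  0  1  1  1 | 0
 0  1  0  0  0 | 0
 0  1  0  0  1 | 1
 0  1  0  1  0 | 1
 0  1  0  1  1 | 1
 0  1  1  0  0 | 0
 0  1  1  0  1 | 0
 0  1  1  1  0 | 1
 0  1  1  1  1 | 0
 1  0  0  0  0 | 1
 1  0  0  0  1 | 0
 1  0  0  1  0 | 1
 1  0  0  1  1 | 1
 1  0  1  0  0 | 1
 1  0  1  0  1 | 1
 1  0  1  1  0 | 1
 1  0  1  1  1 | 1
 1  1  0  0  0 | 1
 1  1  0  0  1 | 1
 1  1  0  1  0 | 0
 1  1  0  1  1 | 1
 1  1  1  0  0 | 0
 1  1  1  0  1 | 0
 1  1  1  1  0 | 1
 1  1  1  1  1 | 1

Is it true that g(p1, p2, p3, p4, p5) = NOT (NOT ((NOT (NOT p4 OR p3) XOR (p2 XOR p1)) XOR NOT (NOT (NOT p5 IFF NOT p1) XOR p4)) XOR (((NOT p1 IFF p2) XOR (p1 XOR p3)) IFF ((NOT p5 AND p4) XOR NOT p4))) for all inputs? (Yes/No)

No

Check the formula against g row by row:
  p1=0, p2=0, p3=0, p4=0, p5=0: formula gives 1, g = 1 ✓
  p1=0, p2=0, p3=0, p4=0, p5=1: formula gives 0, g = 0 ✓
  p1=0, p2=0, p3=0, p4=1, p5=0: formula gives 1, g = 1 ✓
  p1=0, p2=0, p3=0, p4=1, p5=1: formula gives 1, g = 1 ✓
  …
  p1=0, p2=0, p3=1, p4=1, p5=1: formula gives 1, but g = 0 ✗
A single disagreement suffices: at (0,0,1,1,1) they differ, so the formula does not compute g.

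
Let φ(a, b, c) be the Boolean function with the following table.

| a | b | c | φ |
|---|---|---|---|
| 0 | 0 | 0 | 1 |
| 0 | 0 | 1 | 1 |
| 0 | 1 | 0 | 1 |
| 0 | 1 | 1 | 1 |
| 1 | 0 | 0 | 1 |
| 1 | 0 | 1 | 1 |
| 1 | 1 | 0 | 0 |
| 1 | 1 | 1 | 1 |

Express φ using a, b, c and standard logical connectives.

Only row (1,1,0) gives 0. So φ is 1 everywhere except there — the complement of the minterm a·b·¬c.

φ(a, b, c) = NOT ((a AND b) AND NOT c)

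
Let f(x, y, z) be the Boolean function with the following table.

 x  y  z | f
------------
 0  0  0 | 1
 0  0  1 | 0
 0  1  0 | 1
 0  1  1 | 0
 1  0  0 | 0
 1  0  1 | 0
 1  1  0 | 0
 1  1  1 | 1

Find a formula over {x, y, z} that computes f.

f(x, y, z) = (((not x and not y) and not z) or ((not x and y) and not z)) or ((x and y) and z)

Collect the rows where f=1 — (0,0,0), (0,1,0), (1,1,1) — and write one minterm per row: ¬x·¬y·¬z, ¬x·y·¬z, x·y·z. Their union (logical OR) reproduces the table exactly.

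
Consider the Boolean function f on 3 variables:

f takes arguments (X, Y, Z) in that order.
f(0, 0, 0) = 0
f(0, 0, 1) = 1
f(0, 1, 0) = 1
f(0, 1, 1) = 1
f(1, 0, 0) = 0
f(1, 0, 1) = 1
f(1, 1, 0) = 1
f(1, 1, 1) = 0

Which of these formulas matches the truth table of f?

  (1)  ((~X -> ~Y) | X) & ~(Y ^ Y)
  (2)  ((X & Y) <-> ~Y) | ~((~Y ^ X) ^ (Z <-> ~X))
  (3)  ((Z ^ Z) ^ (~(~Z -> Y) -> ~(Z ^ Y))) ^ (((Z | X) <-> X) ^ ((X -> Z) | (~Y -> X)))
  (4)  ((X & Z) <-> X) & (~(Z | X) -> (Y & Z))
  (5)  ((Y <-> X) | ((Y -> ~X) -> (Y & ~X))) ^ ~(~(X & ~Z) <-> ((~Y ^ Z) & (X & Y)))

(1) fails at (0,0,0): the formula yields 1, f is 0.
(3) fails at (0,0,0): the formula yields 1, f is 0.
(4) fails at (0,1,0): the formula yields 0, f is 1.
(5) fails at (0,0,1): the formula yields 0, f is 1.
Only (2) survives; checking it on all 8 rows confirms it matches f.

2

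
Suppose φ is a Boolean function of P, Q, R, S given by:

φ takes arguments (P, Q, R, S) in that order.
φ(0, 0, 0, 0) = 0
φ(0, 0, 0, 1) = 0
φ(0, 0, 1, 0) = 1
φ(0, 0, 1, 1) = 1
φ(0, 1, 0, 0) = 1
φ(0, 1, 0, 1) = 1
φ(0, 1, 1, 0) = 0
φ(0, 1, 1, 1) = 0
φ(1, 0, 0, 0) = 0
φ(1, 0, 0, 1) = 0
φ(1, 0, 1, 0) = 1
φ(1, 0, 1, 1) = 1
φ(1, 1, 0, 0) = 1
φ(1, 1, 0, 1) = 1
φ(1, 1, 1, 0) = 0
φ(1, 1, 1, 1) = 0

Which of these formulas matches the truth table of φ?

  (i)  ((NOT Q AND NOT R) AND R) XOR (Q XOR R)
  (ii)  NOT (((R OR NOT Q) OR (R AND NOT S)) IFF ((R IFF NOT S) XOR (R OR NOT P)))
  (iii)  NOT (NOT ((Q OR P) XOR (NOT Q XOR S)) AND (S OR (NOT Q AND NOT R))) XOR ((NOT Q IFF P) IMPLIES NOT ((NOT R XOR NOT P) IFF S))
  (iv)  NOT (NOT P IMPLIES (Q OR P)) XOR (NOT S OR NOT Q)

i

(ii): at (0,0,0,1) it gives 1, but φ = 0 — eliminated.
(iii): at (0,0,0,1) it gives 1, but φ = 0 — eliminated.
(iv): at (0,0,1,0) it gives 0, but φ = 1 — eliminated.
That leaves (i). Evaluating it on every row reproduces the table of φ exactly.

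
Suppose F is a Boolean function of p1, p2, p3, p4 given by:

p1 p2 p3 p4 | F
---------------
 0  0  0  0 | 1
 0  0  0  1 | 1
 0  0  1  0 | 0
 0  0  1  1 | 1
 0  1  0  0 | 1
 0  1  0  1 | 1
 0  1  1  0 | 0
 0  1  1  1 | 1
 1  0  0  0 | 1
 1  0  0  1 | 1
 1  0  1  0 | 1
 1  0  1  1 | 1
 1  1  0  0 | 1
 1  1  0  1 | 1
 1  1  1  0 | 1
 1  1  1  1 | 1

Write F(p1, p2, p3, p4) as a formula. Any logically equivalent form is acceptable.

F is 0 on only 2 rows — (0,0,1,0), (0,1,1,0). Writing each as a minterm (¬p1·¬p2·p3·¬p4, ¬p1·p2·p3·¬p4) and OR-ing them characterizes exactly where F=0, so F is the negation of that disjunction.

F(p1, p2, p3, p4) = ~((((~p1 & ~p2) & p3) & ~p4) | (((~p1 & p2) & p3) & ~p4))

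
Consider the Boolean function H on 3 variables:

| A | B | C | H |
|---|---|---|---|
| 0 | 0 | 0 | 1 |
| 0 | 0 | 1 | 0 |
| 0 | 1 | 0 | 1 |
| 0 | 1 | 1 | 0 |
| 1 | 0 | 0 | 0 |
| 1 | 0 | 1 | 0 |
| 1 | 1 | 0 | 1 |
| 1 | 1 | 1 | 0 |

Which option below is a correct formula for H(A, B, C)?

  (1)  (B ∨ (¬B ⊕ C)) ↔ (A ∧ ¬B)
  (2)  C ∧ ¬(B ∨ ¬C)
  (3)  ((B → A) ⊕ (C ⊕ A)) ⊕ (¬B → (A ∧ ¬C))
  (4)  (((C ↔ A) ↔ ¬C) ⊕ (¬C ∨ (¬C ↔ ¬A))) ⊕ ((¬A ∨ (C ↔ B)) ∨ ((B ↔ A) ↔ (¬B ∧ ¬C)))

4

(1): at (0,0,0) it gives 0, but H = 1 — eliminated.
(2): at (0,0,0) it gives 0, but H = 1 — eliminated.
(3): at (1,0,0) it gives 1, but H = 0 — eliminated.
(4) is the remaining candidate, and it agrees with H on all 8 inputs.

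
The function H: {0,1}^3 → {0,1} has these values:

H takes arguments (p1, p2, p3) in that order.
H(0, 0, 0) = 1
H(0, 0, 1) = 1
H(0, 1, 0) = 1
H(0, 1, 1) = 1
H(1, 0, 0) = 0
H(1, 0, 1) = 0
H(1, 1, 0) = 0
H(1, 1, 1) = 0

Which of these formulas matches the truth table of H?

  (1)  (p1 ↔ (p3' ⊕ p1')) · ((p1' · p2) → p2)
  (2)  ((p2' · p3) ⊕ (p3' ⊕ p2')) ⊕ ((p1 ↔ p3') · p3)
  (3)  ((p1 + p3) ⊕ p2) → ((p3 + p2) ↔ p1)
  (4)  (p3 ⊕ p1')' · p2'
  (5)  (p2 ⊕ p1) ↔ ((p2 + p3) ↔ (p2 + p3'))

5

(1) fails at (0,0,1): the formula yields 0, H is 1.
(2) fails at (0,0,0): the formula yields 0, H is 1.
(3) fails at (0,0,1): the formula yields 0, H is 1.
(4) fails at (0,0,0): the formula yields 0, H is 1.
(5) is the remaining candidate, and it agrees with H on all 8 inputs.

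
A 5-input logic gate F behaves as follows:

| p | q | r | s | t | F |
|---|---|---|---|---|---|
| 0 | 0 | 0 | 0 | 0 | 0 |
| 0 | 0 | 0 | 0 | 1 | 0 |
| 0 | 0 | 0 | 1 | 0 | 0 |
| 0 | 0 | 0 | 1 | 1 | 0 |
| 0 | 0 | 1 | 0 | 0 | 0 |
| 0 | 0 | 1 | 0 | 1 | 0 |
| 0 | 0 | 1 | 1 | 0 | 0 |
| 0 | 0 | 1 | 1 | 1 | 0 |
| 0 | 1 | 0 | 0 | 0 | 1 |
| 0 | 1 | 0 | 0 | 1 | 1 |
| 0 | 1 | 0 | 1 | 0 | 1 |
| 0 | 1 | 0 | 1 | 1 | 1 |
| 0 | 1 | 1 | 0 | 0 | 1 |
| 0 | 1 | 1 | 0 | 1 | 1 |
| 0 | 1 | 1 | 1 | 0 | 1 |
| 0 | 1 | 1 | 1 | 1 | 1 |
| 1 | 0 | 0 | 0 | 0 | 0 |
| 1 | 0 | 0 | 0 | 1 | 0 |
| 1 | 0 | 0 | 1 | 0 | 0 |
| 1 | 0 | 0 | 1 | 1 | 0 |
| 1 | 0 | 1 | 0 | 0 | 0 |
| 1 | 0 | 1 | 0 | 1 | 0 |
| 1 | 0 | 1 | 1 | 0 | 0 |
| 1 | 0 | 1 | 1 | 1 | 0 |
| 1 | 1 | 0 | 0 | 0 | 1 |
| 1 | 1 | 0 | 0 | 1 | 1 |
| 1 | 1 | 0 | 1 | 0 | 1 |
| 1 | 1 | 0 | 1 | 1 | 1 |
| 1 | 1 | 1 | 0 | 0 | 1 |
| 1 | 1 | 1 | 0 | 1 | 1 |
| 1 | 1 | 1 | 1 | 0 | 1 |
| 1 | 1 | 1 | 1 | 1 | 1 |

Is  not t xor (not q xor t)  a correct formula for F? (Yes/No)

Test each input against both F and the formula:
  p=0, q=0, r=0, s=0, t=0: formula gives 0, F = 0 ✓
  p=0, q=0, r=0, s=0, t=1: formula gives 0, F = 0 ✓
  p=0, q=0, r=0, s=1, t=0: formula gives 0, F = 0 ✓
  p=0, q=0, r=0, s=1, t=1: formula gives 0, F = 0 ✓
  … (the remaining 28 rows also agree.)
All 32 rows match — the expression computes F exactly.

Yes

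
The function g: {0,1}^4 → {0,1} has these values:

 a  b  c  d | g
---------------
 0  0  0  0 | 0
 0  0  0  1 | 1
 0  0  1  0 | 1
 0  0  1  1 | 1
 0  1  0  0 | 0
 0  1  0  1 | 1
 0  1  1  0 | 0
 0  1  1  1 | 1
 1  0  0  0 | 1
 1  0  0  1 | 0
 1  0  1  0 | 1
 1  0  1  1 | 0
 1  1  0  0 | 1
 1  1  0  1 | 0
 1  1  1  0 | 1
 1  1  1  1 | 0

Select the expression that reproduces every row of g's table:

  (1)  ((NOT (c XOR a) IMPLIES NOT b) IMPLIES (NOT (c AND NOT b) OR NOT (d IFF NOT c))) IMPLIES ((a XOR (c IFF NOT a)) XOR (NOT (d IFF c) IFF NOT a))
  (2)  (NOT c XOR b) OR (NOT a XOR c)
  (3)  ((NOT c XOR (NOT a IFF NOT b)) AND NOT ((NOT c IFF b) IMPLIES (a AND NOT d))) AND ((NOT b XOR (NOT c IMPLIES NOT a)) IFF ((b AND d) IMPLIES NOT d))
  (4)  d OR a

(2) fails at (0,0,0,0): the formula yields 1, g is 0.
(3) fails at (0,0,0,1): the formula yields 0, g is 1.
(4) fails at (0,0,1,0): the formula yields 0, g is 1.
(1) is the remaining candidate, and it agrees with g on all 16 inputs.

1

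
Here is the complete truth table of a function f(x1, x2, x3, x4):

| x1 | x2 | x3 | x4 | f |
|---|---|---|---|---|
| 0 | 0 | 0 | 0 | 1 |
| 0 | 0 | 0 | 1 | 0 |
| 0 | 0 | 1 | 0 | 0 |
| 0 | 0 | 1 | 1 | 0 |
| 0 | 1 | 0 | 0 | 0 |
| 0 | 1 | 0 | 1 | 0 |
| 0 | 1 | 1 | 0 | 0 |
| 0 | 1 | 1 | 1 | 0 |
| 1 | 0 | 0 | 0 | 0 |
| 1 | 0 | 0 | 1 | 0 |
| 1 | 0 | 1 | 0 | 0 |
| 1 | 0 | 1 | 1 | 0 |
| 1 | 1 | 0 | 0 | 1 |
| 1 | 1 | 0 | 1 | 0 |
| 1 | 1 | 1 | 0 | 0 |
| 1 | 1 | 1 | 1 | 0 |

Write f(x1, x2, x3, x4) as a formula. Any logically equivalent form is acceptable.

f(x1, x2, x3, x4) = (((NOT x1 AND NOT x2) AND NOT x3) AND NOT x4) OR (((x1 AND x2) AND NOT x3) AND NOT x4)

Collect the rows where f=1 — (0,0,0,0), (1,1,0,0) — and write one minterm per row: ¬x1·¬x2·¬x3·¬x4, x1·x2·¬x3·¬x4. Their union (logical OR) reproduces the table exactly.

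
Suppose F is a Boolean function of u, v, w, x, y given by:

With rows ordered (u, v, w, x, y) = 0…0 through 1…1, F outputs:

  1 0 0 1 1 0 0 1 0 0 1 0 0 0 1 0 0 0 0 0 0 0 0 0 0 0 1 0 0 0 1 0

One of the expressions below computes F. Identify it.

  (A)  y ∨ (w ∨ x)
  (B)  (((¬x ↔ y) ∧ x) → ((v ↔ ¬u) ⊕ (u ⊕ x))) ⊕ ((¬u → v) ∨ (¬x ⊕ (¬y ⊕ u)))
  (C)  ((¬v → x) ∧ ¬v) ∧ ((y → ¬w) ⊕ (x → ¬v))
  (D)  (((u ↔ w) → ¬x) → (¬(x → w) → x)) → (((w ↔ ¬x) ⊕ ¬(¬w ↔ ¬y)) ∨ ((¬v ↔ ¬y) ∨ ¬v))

B

(A) fails at (0,0,0,0,0): the formula yields 0, F is 1.
(C) fails at (0,0,0,0,0): the formula yields 0, F is 1.
(D) fails at (0,0,0,0,1): the formula yields 1, F is 0.
(B) is the remaining candidate, and it agrees with F on all 32 inputs.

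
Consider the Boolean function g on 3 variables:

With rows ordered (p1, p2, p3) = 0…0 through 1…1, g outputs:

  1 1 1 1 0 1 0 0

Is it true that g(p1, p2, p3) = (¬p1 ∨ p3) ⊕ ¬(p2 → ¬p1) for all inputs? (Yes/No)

Evaluate (¬p1 ∨ p3) ⊕ ¬(p2 → ¬p1) on each row and compare to g:
  p1=0, p2=0, p3=0: formula gives 1, g = 1 ✓
  p1=0, p2=0, p3=1: formula gives 1, g = 1 ✓
  p1=0, p2=1, p3=0: formula gives 1, g = 1 ✓
  p1=0, p2=1, p3=1: formula gives 1, g = 1 ✓
  p1=1, p2=0, p3=0: formula gives 0, g = 0 ✓
  …
  p1=1, p2=1, p3=0: formula gives 1, but g = 0 ✗
A single disagreement suffices: at (1,1,0) they differ, so the formula does not compute g.

No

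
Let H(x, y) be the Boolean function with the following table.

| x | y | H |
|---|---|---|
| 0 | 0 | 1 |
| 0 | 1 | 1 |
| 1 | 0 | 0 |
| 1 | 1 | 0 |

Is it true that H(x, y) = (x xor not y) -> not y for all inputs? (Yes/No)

No

Check the formula against H row by row:
  x=0, y=0: formula gives 1, H = 1 ✓
  x=0, y=1: formula gives 1, H = 1 ✓
  x=1, y=0: formula gives 1, but H = 0 ✗
Row (1,0) is a counterexample, so the formula is not equivalent to H.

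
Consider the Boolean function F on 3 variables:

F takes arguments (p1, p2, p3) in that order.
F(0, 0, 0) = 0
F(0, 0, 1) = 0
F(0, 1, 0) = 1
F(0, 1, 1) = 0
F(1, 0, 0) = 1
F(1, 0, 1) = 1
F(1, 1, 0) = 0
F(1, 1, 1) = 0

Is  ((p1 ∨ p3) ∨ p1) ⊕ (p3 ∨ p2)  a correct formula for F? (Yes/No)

Evaluate ((p1 ∨ p3) ∨ p1) ⊕ (p3 ∨ p2) on each row and compare to F:
  p1=0, p2=0, p3=0: formula gives 0, F = 0 ✓
  p1=0, p2=0, p3=1: formula gives 0, F = 0 ✓
  p1=0, p2=1, p3=0: formula gives 1, F = 1 ✓
  p1=0, p2=1, p3=1: formula gives 0, F = 0 ✓
  p1=1, p2=0, p3=0: formula gives 1, F = 1 ✓
  p1=1, p2=0, p3=1: formula gives 0, but F = 1 ✗
A single disagreement suffices: at (1,0,1) they differ, so the formula does not compute F.

No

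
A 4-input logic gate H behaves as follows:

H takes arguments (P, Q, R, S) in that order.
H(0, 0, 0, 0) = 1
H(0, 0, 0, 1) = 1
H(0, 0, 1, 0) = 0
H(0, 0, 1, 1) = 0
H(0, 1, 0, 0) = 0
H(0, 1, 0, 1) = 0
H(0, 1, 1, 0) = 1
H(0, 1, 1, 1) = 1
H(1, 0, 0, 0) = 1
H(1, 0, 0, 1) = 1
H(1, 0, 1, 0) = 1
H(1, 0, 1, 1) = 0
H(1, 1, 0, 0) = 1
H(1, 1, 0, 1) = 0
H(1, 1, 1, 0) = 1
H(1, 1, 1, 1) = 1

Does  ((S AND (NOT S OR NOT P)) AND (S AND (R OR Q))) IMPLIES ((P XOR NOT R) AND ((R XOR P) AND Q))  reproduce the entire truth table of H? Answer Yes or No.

No

Check the formula against H row by row:
  P=0, Q=0, R=0, S=0: formula gives 1, H = 1 ✓
  P=0, Q=0, R=0, S=1: formula gives 1, H = 1 ✓
  P=0, Q=0, R=1, S=0: formula gives 1, but H = 0 ✗
Row (0,0,1,0) is a counterexample, so the formula is not equivalent to H.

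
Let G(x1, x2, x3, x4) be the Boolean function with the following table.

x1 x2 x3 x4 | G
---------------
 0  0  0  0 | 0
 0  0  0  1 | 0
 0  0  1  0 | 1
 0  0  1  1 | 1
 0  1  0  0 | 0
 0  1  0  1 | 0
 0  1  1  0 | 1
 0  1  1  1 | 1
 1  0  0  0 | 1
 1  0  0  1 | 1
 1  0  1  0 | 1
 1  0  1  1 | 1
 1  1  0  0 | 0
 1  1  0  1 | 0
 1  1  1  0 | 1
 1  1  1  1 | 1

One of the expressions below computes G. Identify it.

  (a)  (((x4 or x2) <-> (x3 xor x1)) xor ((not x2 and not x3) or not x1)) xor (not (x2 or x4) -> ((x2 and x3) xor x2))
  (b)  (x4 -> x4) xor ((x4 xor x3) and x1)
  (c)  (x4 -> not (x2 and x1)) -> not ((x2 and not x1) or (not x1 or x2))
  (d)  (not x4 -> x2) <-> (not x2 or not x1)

(b) fails at (0,0,0,0): the formula yields 1, G is 0.
(c) fails at (0,0,1,0): the formula yields 0, G is 1.
(d) fails at (0,0,0,1): the formula yields 1, G is 0.
That leaves (a). Evaluating it on every row reproduces the table of G exactly.

a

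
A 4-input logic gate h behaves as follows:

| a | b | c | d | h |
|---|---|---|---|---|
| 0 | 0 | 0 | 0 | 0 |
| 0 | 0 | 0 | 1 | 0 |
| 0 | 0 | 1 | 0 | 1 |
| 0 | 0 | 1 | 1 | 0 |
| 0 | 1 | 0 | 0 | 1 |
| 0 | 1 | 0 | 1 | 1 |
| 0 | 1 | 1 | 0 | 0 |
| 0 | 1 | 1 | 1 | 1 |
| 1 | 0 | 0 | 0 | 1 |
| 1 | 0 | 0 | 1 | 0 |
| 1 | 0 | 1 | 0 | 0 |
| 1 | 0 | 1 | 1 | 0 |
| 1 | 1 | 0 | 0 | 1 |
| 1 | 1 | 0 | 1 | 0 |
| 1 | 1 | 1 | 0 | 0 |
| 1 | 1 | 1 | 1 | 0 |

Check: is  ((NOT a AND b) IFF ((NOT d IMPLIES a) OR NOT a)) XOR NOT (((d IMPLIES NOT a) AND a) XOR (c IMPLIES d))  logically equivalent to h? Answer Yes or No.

Yes

Test each input against both h and the formula:
  a=0, b=0, c=0, d=0: formula gives 0, h = 0 ✓
  a=0, b=0, c=0, d=1: formula gives 0, h = 0 ✓
  a=0, b=0, c=1, d=0: formula gives 1, h = 1 ✓
  a=0, b=0, c=1, d=1: formula gives 0, h = 0 ✓
  …and likewise for the remaining 12 rows.
No disagreement on any input; they are logically equivalent.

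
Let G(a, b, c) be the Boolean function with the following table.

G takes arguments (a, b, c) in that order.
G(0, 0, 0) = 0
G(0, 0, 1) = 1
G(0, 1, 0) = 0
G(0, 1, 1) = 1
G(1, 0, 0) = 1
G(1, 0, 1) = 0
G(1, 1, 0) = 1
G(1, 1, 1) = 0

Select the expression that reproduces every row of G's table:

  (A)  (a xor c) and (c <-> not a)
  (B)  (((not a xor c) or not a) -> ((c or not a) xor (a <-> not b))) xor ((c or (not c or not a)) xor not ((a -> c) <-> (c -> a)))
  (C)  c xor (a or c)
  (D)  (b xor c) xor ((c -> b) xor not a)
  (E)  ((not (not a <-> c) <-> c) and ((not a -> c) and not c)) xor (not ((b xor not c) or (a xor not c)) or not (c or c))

A

(B) disagrees with G on (0,1,0) (formula → 1, table → 0); rule it out.
(C) disagrees with G on (0,0,1) (formula → 0, table → 1); rule it out.
(D) disagrees with G on (0,0,1) (formula → 0, table → 1); rule it out.
(E) disagrees with G on (0,0,0) (formula → 1, table → 0); rule it out.
Only (A) survives; checking it on all 8 rows confirms it matches G.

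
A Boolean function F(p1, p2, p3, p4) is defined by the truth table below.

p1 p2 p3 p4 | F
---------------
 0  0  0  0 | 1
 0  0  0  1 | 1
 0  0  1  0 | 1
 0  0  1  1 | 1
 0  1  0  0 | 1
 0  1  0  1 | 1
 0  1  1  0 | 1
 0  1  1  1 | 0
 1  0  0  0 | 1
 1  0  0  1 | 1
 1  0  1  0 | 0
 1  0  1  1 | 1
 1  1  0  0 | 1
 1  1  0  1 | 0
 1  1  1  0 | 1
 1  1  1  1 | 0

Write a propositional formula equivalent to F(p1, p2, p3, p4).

F(p1, p2, p3, p4) = not ((((((not p1 and p2) and p3) and p4) or (((p1 and not p2) and p3) and not p4)) or (((p1 and p2) and not p3) and p4)) or (((p1 and p2) and p3) and p4))

There are just 4 zero rows: (0,1,1,1), (1,0,1,0), (1,1,0,1), (1,1,1,1). Their minterms are ¬p1·p2·p3·p4, p1·¬p2·p3·¬p4, p1·p2·¬p3·p4, p1·p2·p3·p4; the OR of those covers precisely the 0-outputs, and negating it yields F.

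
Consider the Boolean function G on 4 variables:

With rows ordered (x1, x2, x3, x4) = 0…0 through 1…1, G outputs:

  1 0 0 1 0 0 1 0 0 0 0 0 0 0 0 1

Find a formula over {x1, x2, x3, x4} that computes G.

G(x1, x2, x3, x4) = (((((NOT x1 AND NOT x2) AND NOT x3) AND NOT x4) OR (((NOT x1 AND NOT x2) AND x3) AND x4)) OR (((NOT x1 AND x2) AND x3) AND NOT x4)) OR (((x1 AND x2) AND x3) AND x4)

G=1 on 4 inputs: (0,0,0,0), (0,0,1,1), (0,1,1,0), (1,1,1,1). Reading each as a conjunction of literals (¬x1·¬x2·¬x3·¬x4, ¬x1·¬x2·x3·x4, ¬x1·x2·x3·¬x4, x1·x2·x3·x4) and taking the OR gives the canonical DNF.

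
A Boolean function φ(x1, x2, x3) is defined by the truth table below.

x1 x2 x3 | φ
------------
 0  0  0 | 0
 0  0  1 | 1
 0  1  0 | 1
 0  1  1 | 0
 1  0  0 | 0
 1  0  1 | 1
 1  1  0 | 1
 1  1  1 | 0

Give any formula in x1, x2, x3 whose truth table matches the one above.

φ(x1, x2, x3) = ((((x1' · x2') · x3) + ((x1' · x2) · x3')) + ((x1 · x2') · x3)) + ((x1 · x2) · x3')

Collect the rows where φ=1 — (0,0,1), (0,1,0), (1,0,1), (1,1,0) — and write one minterm per row: ¬x1·¬x2·x3, ¬x1·x2·¬x3, x1·¬x2·x3, x1·x2·¬x3. Their union (logical OR) reproduces the table exactly.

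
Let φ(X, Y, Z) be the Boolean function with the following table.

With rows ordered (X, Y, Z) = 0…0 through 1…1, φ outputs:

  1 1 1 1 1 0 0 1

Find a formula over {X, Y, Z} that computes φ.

φ(X, Y, Z) = NOT (((X AND NOT Y) AND Z) OR ((X AND Y) AND NOT Z))

There are just 2 zero rows: (1,0,1), (1,1,0). Their minterms are X·¬Y·Z, X·Y·¬Z; the OR of those covers precisely the 0-outputs, and negating it yields φ.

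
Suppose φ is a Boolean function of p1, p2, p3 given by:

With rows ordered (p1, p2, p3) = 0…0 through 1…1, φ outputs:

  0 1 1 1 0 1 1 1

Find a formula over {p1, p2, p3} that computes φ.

φ(p1, p2, p3) = (((p1' · p2') · p3') + ((p1 · p2') · p3'))'

There are just 2 zero rows: (0,0,0), (1,0,0). Their minterms are ¬p1·¬p2·¬p3, p1·¬p2·¬p3; the OR of those covers precisely the 0-outputs, and negating it yields φ.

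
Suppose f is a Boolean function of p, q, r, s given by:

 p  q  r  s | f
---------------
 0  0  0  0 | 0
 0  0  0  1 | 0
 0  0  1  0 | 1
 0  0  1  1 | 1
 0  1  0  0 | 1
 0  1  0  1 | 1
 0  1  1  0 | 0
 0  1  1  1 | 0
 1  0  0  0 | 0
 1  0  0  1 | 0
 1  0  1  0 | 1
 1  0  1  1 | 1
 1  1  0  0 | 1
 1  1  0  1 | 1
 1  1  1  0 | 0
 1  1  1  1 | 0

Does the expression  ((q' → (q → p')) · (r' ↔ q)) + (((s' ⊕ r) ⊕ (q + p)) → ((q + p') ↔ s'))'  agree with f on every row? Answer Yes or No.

Yes

Test each input against both f and the formula:
  p=0, q=0, r=0, s=0: formula gives 0, f = 0 ✓
  p=0, q=0, r=0, s=1: formula gives 0, f = 0 ✓
  p=0, q=0, r=1, s=0: formula gives 1, f = 1 ✓
  p=0, q=0, r=1, s=1: formula gives 1, f = 1 ✓
  …and likewise for the remaining 12 rows.
All 16 rows match — the expression computes f exactly.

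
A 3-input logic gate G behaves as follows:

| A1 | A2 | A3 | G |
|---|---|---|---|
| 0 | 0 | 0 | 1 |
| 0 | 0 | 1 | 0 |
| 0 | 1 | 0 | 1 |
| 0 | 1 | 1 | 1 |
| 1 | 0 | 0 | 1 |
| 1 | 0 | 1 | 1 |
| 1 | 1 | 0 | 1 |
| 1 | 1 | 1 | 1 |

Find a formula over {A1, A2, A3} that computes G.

Only row (0,0,1) gives 0. So G is 1 everywhere except there — the complement of the minterm ¬A1·¬A2·A3.

G(A1, A2, A3) = ¬((¬A1 ∧ ¬A2) ∧ A3)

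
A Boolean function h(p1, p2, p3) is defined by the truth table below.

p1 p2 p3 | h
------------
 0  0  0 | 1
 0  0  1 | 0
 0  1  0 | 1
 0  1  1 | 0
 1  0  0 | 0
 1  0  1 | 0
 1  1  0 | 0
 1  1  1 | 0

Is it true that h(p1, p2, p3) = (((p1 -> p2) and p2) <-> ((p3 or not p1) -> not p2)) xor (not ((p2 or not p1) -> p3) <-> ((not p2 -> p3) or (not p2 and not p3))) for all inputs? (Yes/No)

Evaluate (((p1 -> p2) and p2) <-> ((p3 or not p1) -> not p2)) xor (not ((p2 or not p1) -> p3) <-> ((not p2 -> p3) or (not p2 and not p3))) on each row and compare to h:
  p1=0, p2=0, p3=0: formula gives 1, h = 1 ✓
  p1=0, p2=0, p3=1: formula gives 0, h = 0 ✓
  p1=0, p2=1, p3=0: formula gives 1, h = 1 ✓
  p1=0, p2=1, p3=1: formula gives 0, h = 0 ✓
  p1=1, p2=0, p3=0: formula gives 0, h = 0 ✓
  … (the remaining 3 rows also agree.)
Every row agrees, so the formula is equivalent.

Yes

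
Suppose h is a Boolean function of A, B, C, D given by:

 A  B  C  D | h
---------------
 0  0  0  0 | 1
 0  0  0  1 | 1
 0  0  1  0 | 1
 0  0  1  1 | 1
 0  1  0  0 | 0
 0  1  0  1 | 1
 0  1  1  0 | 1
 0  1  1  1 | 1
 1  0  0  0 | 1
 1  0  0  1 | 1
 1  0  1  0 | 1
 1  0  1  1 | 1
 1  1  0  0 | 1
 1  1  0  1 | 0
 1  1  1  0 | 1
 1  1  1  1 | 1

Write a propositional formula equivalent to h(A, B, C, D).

h(A, B, C, D) = ~((((~A & B) & ~C) & ~D) | (((A & B) & ~C) & D))

The 0-rows are (0,1,0,0), (1,1,0,1). Take each as a conjunction (¬A·B·¬C·¬D, A·B·¬C·D), form their disjunction, and complement — that gives a formula that is 1 everywhere h is.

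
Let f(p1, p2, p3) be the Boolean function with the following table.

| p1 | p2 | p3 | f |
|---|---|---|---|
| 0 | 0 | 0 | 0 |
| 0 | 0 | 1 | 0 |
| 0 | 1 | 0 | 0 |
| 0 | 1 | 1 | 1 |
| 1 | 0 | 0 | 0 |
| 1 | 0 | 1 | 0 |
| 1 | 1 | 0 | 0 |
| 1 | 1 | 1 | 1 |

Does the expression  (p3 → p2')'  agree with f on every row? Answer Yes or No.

Yes

Check the formula against f row by row:
  p1=0, p2=0, p3=0: formula gives 0, f = 0 ✓
  p1=0, p2=0, p3=1: formula gives 0, f = 0 ✓
  p1=0, p2=1, p3=0: formula gives 0, f = 0 ✓
  p1=0, p2=1, p3=1: formula gives 1, f = 1 ✓
  p1=1, p2=0, p3=0: formula gives 0, f = 0 ✓
  … (the remaining 3 rows also agree.)
All 8 rows match — the expression computes f exactly.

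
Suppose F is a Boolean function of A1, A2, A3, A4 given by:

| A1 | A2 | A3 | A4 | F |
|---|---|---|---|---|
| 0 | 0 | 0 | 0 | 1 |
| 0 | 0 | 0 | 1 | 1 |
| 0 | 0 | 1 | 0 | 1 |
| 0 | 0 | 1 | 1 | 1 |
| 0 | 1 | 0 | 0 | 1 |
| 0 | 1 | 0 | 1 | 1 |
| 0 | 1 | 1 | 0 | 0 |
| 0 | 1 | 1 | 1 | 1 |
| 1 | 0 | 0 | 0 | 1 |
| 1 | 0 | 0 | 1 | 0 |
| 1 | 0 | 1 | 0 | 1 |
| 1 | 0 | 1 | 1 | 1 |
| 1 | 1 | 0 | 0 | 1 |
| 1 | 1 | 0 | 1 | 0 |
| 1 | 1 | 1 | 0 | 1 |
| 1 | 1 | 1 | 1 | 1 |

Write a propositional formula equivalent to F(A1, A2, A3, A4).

There are just 3 zero rows: (0,1,1,0), (1,0,0,1), (1,1,0,1). Their minterms are ¬A1·A2·A3·¬A4, A1·¬A2·¬A3·A4, A1·A2·¬A3·A4; the OR of those covers precisely the 0-outputs, and negating it yields F.

F(A1, A2, A3, A4) = ¬(((((¬A1 ∧ A2) ∧ A3) ∧ ¬A4) ∨ (((A1 ∧ ¬A2) ∧ ¬A3) ∧ A4)) ∨ (((A1 ∧ A2) ∧ ¬A3) ∧ A4))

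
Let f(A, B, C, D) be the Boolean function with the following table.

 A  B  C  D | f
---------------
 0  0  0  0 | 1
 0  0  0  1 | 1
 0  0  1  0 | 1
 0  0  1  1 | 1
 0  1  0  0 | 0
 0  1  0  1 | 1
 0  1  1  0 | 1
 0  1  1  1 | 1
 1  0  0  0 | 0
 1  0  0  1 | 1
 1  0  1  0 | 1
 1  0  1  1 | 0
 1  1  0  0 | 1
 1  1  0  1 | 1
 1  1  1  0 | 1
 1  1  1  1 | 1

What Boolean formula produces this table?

f(A, B, C, D) = ¬(((((¬A ∧ B) ∧ ¬C) ∧ ¬D) ∨ (((A ∧ ¬B) ∧ ¬C) ∧ ¬D)) ∨ (((A ∧ ¬B) ∧ C) ∧ D))

The 0-rows are (0,1,0,0), (1,0,0,0), (1,0,1,1). Take each as a conjunction (¬A·B·¬C·¬D, A·¬B·¬C·¬D, A·¬B·C·D), form their disjunction, and complement — that gives a formula that is 1 everywhere f is.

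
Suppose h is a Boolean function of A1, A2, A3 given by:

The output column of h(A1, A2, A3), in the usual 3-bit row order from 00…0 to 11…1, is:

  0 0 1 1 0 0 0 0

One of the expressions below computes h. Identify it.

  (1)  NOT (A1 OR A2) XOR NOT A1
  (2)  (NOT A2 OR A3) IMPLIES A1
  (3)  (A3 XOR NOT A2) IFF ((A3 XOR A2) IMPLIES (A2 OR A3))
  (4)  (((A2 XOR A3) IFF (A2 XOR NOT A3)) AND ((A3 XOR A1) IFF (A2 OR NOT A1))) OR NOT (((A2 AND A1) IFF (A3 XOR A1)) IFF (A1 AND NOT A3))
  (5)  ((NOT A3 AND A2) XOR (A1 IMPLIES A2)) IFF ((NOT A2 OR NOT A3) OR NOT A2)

(2): at (0,1,1) it gives 0, but h = 1 — eliminated.
(3): at (0,0,0) it gives 1, but h = 0 — eliminated.
(4): at (0,0,0) it gives 1, but h = 0 — eliminated.
(5): at (0,0,0) it gives 1, but h = 0 — eliminated.
Only (1) survives; checking it on all 8 rows confirms it matches h.

1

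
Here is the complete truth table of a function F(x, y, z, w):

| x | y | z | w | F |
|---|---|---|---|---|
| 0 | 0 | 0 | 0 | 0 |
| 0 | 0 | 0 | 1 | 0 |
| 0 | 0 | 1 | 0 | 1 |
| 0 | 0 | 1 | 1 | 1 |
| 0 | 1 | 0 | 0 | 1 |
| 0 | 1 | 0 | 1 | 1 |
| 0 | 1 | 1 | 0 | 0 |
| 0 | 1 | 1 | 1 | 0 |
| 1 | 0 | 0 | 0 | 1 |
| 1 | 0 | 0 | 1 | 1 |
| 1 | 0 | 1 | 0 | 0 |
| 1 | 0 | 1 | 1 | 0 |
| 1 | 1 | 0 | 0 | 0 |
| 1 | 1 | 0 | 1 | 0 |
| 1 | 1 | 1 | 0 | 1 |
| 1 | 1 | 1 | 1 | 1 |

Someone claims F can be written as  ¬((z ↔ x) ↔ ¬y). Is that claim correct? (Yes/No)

Evaluate ¬((z ↔ x) ↔ ¬y) on each row and compare to F:
  x=0, y=0, z=0, w=0: formula gives 0, F = 0 ✓
  x=0, y=0, z=0, w=1: formula gives 0, F = 0 ✓
  x=0, y=0, z=1, w=0: formula gives 1, F = 1 ✓
  x=0, y=0, z=1, w=1: formula gives 1, F = 1 ✓
  …and likewise for the remaining 12 rows.
All 16 rows match — the expression computes F exactly.

Yes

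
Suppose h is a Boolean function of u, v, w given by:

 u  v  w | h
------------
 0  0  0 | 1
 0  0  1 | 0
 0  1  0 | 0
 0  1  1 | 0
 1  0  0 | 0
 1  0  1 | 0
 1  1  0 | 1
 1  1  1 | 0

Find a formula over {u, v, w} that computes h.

Collect the rows where h=1 — (0,0,0), (1,1,0) — and write one minterm per row: ¬u·¬v·¬w, u·v·¬w. Their union (logical OR) reproduces the table exactly.

h(u, v, w) = ((not u and not v) and not w) or ((u and v) and not w)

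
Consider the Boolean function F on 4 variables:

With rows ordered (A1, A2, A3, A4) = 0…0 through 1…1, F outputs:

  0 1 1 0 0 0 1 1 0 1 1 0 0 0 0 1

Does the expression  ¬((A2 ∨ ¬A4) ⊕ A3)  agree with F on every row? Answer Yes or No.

No

Check the formula against F row by row:
  A1=0, A2=0, A3=0, A4=0: formula gives 0, F = 0 ✓
  A1=0, A2=0, A3=0, A4=1: formula gives 1, F = 1 ✓
  A1=0, A2=0, A3=1, A4=0: formula gives 1, F = 1 ✓
  A1=0, A2=0, A3=1, A4=1: formula gives 0, F = 0 ✓
  …
  A1=1, A2=1, A3=1, A4=0: formula gives 1, but F = 0 ✗
Since they disagree at (1,1,1,0), the expression is not a correct formula for F.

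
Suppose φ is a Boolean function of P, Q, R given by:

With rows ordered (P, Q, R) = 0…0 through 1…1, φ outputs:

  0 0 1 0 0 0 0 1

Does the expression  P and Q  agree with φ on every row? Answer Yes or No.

No

Check the formula against φ row by row:
  P=0, Q=0, R=0: formula gives 0, φ = 0 ✓
  P=0, Q=0, R=1: formula gives 0, φ = 0 ✓
  P=0, Q=1, R=0: formula gives 0, but φ = 1 ✗
Row (0,1,0) is a counterexample, so the formula is not equivalent to φ.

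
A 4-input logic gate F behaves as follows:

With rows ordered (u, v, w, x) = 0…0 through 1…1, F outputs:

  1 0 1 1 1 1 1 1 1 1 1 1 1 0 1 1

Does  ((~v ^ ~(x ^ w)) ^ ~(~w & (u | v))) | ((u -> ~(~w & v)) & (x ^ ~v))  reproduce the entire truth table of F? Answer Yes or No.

Yes

Check the formula against F row by row:
  u=0, v=0, w=0, x=0: formula gives 1, F = 1 ✓
  u=0, v=0, w=0, x=1: formula gives 0, F = 0 ✓
  u=0, v=0, w=1, x=0: formula gives 1, F = 1 ✓
  u=0, v=0, w=1, x=1: formula gives 1, F = 1 ✓
  …and likewise for the remaining 12 rows.
No disagreement on any input; they are logically equivalent.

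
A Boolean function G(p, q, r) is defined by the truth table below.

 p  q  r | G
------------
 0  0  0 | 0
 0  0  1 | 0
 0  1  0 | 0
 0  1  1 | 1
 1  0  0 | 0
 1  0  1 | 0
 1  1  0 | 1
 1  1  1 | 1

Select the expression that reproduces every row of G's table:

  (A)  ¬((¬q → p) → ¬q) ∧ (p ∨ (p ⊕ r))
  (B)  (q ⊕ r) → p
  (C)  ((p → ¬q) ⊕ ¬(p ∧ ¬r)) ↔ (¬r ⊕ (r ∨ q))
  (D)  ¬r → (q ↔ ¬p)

(B) fails at (0,0,0): the formula yields 1, G is 0.
(C) fails at (0,1,0): the formula yields 1, G is 0.
(D) fails at (0,0,1): the formula yields 1, G is 0.
Only (A) survives; checking it on all 8 rows confirms it matches G.

A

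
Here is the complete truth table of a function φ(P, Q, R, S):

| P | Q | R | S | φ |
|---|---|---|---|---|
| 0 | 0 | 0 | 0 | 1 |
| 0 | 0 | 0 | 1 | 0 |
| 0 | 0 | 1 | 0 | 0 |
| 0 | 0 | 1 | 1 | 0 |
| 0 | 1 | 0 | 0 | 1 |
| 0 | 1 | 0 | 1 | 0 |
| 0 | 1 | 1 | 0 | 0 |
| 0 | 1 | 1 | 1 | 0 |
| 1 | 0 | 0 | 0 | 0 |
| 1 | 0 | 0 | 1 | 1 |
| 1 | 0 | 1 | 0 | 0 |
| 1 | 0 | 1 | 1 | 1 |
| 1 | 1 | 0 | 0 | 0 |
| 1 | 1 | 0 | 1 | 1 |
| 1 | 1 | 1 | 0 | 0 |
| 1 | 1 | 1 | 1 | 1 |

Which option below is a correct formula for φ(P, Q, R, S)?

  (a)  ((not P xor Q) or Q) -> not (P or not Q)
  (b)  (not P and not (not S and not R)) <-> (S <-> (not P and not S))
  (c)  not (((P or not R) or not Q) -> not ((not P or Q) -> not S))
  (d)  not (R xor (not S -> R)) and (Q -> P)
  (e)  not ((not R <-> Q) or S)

(a) fails at (0,0,0,0): the formula yields 0, φ is 1.
(c) fails at (0,0,1,0): the formula yields 1, φ is 0.
(d) fails at (0,0,1,0): the formula yields 1, φ is 0.
(e) fails at (0,1,0,0): the formula yields 0, φ is 1.
Only (b) survives; checking it on all 16 rows confirms it matches φ.

b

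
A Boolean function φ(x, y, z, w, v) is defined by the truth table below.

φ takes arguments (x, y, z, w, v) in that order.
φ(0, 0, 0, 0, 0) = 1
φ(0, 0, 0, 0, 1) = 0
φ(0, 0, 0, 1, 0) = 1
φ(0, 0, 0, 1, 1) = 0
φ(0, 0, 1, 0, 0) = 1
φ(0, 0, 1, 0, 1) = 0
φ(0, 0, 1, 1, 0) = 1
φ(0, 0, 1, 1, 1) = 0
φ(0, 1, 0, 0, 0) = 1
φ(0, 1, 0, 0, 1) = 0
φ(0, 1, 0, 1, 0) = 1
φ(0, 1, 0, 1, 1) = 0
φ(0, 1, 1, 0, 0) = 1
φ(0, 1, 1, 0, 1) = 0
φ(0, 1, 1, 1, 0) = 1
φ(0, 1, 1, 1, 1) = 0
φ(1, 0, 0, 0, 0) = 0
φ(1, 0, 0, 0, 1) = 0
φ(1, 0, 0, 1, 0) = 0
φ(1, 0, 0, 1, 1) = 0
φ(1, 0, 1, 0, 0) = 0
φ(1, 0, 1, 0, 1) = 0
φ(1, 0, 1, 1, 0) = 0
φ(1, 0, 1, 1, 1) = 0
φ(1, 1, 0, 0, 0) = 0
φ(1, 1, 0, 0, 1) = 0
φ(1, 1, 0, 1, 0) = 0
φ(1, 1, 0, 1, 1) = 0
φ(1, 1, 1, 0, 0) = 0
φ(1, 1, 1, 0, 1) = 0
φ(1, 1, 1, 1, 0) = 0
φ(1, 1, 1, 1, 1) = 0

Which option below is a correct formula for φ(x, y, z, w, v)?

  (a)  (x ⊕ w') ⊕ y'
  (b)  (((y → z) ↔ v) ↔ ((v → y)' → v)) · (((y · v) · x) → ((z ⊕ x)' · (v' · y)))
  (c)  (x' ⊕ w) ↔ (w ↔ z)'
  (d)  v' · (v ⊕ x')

d

(a): at (0,0,0,0,0) it gives 0, but φ = 1 — eliminated.
(b): at (0,0,0,0,0) it gives 0, but φ = 1 — eliminated.
(c): at (0,0,0,0,0) it gives 0, but φ = 1 — eliminated.
That leaves (d). Evaluating it on every row reproduces the table of φ exactly.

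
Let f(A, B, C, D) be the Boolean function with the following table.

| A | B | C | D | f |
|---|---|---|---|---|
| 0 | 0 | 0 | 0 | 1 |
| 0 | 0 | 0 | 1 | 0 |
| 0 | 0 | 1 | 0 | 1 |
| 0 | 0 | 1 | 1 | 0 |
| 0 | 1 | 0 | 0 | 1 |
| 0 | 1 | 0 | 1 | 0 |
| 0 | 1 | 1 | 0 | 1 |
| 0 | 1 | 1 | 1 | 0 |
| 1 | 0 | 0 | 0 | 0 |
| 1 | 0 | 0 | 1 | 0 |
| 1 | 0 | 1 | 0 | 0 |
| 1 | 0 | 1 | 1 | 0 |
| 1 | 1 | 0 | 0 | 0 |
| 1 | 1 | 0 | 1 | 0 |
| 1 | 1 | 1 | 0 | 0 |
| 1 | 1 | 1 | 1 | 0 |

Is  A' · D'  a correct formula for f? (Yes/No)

Evaluate A' · D' on each row and compare to f:
  A=0, B=0, C=0, D=0: formula gives 1, f = 1 ✓
  A=0, B=0, C=0, D=1: formula gives 0, f = 0 ✓
  A=0, B=0, C=1, D=0: formula gives 1, f = 1 ✓
  A=0, B=0, C=1, D=1: formula gives 0, f = 0 ✓
  … (the remaining 12 rows also agree.)
Every row agrees, so the formula is equivalent.

Yes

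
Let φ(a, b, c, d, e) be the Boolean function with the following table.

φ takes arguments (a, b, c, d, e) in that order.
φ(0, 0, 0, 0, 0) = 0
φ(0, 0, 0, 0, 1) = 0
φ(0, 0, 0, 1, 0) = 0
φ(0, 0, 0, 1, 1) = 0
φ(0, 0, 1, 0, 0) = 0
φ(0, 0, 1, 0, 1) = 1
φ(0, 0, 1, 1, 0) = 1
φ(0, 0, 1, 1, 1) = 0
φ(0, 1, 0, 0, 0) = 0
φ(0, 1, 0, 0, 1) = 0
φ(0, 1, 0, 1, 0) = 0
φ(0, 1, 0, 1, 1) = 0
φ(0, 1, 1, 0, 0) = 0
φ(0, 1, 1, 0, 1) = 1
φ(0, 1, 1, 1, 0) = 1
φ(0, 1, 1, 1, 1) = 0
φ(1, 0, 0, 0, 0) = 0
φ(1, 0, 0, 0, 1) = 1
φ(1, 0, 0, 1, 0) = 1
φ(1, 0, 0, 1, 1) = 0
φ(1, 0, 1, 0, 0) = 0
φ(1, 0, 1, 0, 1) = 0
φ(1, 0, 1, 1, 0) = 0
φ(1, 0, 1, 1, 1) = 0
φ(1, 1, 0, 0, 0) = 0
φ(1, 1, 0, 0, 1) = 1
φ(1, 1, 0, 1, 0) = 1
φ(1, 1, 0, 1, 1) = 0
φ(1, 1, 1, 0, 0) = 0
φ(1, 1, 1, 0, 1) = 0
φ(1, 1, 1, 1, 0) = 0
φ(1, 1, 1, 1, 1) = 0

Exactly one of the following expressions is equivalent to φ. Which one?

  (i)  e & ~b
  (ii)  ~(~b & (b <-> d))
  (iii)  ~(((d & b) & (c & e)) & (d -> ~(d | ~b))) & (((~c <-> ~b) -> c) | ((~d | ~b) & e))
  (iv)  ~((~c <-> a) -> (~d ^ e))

(i) fails at (0,0,0,0,1): the formula yields 1, φ is 0.
(ii) fails at (0,0,0,1,0): the formula yields 1, φ is 0.
(iii) fails at (0,0,0,0,1): the formula yields 1, φ is 0.
That leaves (iv). Evaluating it on every row reproduces the table of φ exactly.

iv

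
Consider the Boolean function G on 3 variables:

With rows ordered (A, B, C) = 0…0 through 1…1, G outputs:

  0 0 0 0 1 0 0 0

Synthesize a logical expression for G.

Only row (1,0,0) gives 1. That row's minterm A·¬B·¬C is G directly.

G(A, B, C) = (A & ~B) & ~C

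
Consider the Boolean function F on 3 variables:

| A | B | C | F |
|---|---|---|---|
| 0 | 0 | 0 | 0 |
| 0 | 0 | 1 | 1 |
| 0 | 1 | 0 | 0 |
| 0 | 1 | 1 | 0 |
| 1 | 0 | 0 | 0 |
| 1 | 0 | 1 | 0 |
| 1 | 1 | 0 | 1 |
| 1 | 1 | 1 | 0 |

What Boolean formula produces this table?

F(A, B, C) = ((~A & ~B) & C) | ((A & B) & ~C)

Collect the rows where F=1 — (0,0,1), (1,1,0) — and write one minterm per row: ¬A·¬B·C, A·B·¬C. Their union (logical OR) reproduces the table exactly.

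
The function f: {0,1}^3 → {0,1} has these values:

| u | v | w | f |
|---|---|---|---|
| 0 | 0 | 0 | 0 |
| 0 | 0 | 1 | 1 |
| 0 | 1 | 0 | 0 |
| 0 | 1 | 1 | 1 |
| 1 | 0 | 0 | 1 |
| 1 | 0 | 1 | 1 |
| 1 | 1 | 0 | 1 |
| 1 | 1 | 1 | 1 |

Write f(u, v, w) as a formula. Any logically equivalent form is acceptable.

f(u, v, w) = (((u' · v') · w') + ((u' · v) · w'))'

The 0-rows are (0,0,0), (0,1,0). Take each as a conjunction (¬u·¬v·¬w, ¬u·v·¬w), form their disjunction, and complement — that gives a formula that is 1 everywhere f is.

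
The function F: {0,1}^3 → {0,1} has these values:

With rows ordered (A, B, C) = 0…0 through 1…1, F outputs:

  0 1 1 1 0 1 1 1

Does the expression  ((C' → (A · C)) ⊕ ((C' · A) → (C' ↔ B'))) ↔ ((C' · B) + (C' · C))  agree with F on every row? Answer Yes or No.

Evaluate ((C' → (A · C)) ⊕ ((C' · A) → (C' ↔ B'))) ↔ ((C' · B) + (C' · C)) on each row and compare to F:
  A=0, B=0, C=0: formula gives 0, F = 0 ✓
  A=0, B=0, C=1: formula gives 1, F = 1 ✓
  A=0, B=1, C=0: formula gives 1, F = 1 ✓
  A=0, B=1, C=1: formula gives 1, F = 1 ✓
  A=1, B=0, C=0: formula gives 0, F = 0 ✓
  …
  A=1, B=1, C=0: formula gives 0, but F = 1 ✗
Since they disagree at (1,1,0), the expression is not a correct formula for F.

No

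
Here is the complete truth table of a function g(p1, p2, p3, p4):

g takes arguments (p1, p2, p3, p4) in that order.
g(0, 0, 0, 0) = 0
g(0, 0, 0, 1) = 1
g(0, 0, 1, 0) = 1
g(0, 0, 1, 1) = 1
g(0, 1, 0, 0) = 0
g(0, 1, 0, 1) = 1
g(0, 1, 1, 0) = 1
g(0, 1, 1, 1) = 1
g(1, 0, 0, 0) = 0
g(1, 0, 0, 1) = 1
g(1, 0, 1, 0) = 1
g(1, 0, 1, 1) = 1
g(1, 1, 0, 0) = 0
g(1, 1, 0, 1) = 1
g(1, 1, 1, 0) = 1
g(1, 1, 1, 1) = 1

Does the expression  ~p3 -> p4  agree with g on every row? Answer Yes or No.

Yes

Test each input against both g and the formula:
  p1=0, p2=0, p3=0, p4=0: formula gives 0, g = 0 ✓
  p1=0, p2=0, p3=0, p4=1: formula gives 1, g = 1 ✓
  p1=0, p2=0, p3=1, p4=0: formula gives 1, g = 1 ✓
  p1=0, p2=0, p3=1, p4=1: formula gives 1, g = 1 ✓
  … (the remaining 12 rows also agree.)
All 16 rows match — the expression computes g exactly.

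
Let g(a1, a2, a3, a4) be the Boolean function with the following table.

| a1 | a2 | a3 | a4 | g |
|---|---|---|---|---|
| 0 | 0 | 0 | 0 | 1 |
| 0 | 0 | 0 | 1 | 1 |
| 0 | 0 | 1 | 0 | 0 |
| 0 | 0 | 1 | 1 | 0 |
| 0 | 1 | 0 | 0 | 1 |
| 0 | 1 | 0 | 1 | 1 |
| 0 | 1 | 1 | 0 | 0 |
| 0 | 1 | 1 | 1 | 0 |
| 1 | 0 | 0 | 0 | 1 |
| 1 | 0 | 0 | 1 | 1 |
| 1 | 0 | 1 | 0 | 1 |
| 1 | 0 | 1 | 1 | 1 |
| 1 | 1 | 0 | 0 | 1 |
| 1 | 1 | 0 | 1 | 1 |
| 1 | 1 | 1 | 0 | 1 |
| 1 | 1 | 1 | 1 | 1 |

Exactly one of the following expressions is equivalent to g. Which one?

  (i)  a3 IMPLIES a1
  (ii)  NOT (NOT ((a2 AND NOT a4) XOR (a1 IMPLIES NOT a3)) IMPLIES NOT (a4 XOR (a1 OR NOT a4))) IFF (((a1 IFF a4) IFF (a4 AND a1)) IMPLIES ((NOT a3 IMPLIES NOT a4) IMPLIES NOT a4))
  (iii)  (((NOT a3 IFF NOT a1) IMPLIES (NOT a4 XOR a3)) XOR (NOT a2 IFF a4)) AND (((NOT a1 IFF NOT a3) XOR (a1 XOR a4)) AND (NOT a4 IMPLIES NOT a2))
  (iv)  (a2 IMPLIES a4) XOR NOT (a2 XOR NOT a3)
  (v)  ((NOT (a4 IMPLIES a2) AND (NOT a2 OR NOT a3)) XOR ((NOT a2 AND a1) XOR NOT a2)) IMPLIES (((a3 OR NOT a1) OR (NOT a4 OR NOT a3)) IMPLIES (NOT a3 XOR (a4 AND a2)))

i

(ii): at (0,0,0,0) it gives 0, but g = 1 — eliminated.
(iii): at (0,0,0,1) it gives 0, but g = 1 — eliminated.
(iv): at (0,1,0,1) it gives 0, but g = 1 — eliminated.
(v): at (0,0,1,1) it gives 1, but g = 0 — eliminated.
(i) is the remaining candidate, and it agrees with g on all 16 inputs.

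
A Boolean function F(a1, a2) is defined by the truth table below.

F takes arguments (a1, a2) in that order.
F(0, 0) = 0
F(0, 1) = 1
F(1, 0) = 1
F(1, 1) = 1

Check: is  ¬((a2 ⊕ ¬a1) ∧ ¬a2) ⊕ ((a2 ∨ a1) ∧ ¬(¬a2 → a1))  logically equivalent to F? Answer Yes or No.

Yes

Evaluate ¬((a2 ⊕ ¬a1) ∧ ¬a2) ⊕ ((a2 ∨ a1) ∧ ¬(¬a2 → a1)) on each row and compare to F:
  a1=0, a2=0: formula gives 0, F = 0 ✓
  a1=0, a2=1: formula gives 1, F = 1 ✓
  a1=1, a2=0: formula gives 1, F = 1 ✓
  a1=1, a2=1: formula gives 1, F = 1 ✓
All 4 rows match — the expression computes F exactly.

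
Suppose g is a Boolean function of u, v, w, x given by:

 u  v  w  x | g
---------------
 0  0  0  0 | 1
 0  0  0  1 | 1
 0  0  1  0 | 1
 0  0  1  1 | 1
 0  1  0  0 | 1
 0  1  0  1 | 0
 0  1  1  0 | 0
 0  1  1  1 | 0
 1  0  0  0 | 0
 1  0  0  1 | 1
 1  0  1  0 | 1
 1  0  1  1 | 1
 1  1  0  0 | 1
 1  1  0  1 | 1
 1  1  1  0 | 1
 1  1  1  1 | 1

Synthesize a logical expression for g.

g(u, v, w, x) = NOT ((((((NOT u AND v) AND NOT w) AND x) OR (((NOT u AND v) AND w) AND NOT x)) OR (((NOT u AND v) AND w) AND x)) OR (((u AND NOT v) AND NOT w) AND NOT x))

g is 0 on only 4 rows — (0,1,0,1), (0,1,1,0), (0,1,1,1), (1,0,0,0). Writing each as a minterm (¬u·v·¬w·x, ¬u·v·w·¬x, ¬u·v·w·x, u·¬v·¬w·¬x) and OR-ing them characterizes exactly where g=0, so g is the negation of that disjunction.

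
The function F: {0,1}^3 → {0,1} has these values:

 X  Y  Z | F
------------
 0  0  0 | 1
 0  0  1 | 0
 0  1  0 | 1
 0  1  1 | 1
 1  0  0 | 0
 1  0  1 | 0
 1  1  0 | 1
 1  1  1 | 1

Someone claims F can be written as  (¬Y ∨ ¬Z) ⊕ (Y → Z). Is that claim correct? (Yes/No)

No

Evaluate (¬Y ∨ ¬Z) ⊕ (Y → Z) on each row and compare to F:
  X=0, Y=0, Z=0: formula gives 0, but F = 1 ✗
A single disagreement suffices: at (0,0,0) they differ, so the formula does not compute F.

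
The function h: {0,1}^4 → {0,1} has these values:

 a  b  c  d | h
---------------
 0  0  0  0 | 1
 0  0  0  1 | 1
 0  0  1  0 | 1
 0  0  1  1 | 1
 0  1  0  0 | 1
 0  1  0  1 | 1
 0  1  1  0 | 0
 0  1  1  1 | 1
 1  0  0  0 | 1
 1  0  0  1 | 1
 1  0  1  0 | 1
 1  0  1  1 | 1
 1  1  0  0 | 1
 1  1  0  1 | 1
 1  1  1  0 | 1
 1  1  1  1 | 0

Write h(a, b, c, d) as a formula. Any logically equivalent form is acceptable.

h is 0 on only 2 rows — (0,1,1,0), (1,1,1,1). Writing each as a minterm (¬a·b·c·¬d, a·b·c·d) and OR-ing them characterizes exactly where h=0, so h is the negation of that disjunction.

h(a, b, c, d) = ~((((~a & b) & c) & ~d) | (((a & b) & c) & d))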